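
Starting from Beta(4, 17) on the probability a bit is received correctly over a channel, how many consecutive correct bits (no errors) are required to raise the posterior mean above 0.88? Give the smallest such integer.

After k correct bits and 0 errors the posterior is Beta(4+k, 17), with mean (4+k)/(4+17+k).
Set (4+k)/(21+k) > 0.88 and solve: k > (0.88·21 − 4)/(1 − 0.88) = 120.667.
The smallest integer exceeding 120.667 is 121, and checking k=121: (125)/(142) = 0.8803 > 0.88.

k = 121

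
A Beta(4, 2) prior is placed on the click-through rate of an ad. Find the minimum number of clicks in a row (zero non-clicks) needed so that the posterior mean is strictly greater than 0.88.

After k clicks and 0 non-clicks the posterior is Beta(4+k, 2), with mean (4+k)/(4+2+k).
Set (4+k)/(6+k) > 0.88 and solve: k > (0.88·6 − 4)/(1 − 0.88) = 10.667.
The smallest integer exceeding 10.667 is 11, and checking k=11: (15)/(17) = 0.8824 > 0.88.

k = 11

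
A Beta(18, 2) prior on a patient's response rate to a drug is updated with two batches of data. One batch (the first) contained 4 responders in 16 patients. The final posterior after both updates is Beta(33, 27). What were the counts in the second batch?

Sequential conjugate updates are equivalent to a single update on the pooled data, so total successes = posterior α − prior α and total failures = posterior β − prior β.
Total across both batches: 33−18=15 responders, 27−2=25 non-responders.
Subtract the first batch: 15−4=11 responders and 25−12=13 non-responders.

11 responders and 13 non-responders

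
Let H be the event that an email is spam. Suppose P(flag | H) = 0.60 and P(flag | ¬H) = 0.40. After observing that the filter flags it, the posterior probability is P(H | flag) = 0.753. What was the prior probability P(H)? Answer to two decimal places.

P(H) = 0.67

In odds form, posterior odds = prior odds × likelihood ratio, so prior odds = posterior odds ÷ LR.
Posterior odds = 0.753/(1−0.753) = 3.0486. LR = 0.60/0.40 = 1.5000.
Prior odds = 3.0486/1.5000 = 2.0324, so P(H) = 2.0324/(1+2.0324) ≈ 0.67.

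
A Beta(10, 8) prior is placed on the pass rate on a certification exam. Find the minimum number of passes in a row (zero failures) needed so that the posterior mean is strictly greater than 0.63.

After k passes and 0 failures the posterior is Beta(10+k, 8), with mean (10+k)/(10+8+k).
Set (10+k)/(18+k) > 0.63 and solve: k > (0.63·18 − 10)/(1 − 0.63) = 3.622.
The smallest integer exceeding 3.622 is 4, and checking k=4: (14)/(22) = 0.6364 > 0.63.

k = 4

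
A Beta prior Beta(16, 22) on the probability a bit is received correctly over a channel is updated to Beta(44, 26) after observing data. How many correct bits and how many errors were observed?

28 correct bits and 4 errors

Under Beta–binomial conjugacy the posterior parameters are (α+s, β+f).
Match parameters: s=44−16=28, f=26−22=4.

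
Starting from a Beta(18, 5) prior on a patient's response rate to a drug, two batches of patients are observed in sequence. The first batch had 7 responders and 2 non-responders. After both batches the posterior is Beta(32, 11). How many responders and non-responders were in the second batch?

Sequential conjugate updates are equivalent to a single update on the pooled data, so total successes = posterior α − prior α and total failures = posterior β − prior β.
Total across both batches: 32−18=14 responders, 11−5=6 non-responders.
Subtract the first batch: 14−7=7 responders and 6−2=4 non-responders.

7 responders and 4 non-responders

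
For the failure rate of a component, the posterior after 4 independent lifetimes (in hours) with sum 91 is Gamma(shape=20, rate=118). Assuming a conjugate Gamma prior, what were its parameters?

Gamma–exponential conjugacy: posterior shape = α + n, posterior rate = β + Σtᵢ.
So α = 20 − 4 = 16 and β = 118 − 91 = 27.

Gamma(shape=16, rate=27)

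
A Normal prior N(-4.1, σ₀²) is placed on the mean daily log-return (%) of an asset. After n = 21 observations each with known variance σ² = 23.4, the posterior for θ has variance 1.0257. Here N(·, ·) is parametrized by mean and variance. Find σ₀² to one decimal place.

σ₀² = 12.9

Posterior precision equals prior precision plus data precision: 1/σ_n² = 1/σ₀² + n/σ².
So 1/σ₀² = 1/1.0257 − 21/23.4 = 0.974944 − 0.897436 = 0.077508.
Hence σ₀² = 1/0.077508 ≈ 12.9.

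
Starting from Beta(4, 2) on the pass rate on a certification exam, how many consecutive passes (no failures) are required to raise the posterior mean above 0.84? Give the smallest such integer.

After k passes and 0 failures the posterior is Beta(4+k, 2), with mean (4+k)/(4+2+k).
Set (4+k)/(6+k) > 0.84 and solve: k > (0.84·6 − 4)/(1 − 0.84) = 6.500.
The smallest integer exceeding 6.500 is 7.

k = 7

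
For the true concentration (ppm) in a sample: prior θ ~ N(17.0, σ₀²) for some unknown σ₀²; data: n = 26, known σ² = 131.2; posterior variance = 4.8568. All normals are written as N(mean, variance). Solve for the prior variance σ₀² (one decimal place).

σ₀² = 129.4

For the Normal–Normal model with known σ², precisions add: τ_n = τ₀ + n/σ².
So 1/σ₀² = 1/4.8568 − 26/131.2 = 0.205897 − 0.198171 = 0.007726.
Hence σ₀² = 1/0.007726 ≈ 129.4.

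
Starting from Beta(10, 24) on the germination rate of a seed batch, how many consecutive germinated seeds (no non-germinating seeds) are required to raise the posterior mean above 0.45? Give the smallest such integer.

k = 10

After k germinated seeds and 0 non-germinating seeds the posterior is Beta(10+k, 24), with mean (10+k)/(10+24+k).
Set (10+k)/(34+k) > 0.45 and solve: k > (0.45·34 − 10)/(1 − 0.45) = 9.636.
The smallest integer exceeding 9.636 is 10.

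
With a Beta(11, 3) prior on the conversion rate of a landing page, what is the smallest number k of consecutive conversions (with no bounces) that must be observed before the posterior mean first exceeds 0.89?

k = 14

After k conversions and 0 bounces the posterior is Beta(11+k, 3), with mean (11+k)/(11+3+k).
Set (11+k)/(14+k) > 0.89 and solve: k > (0.89·14 − 11)/(1 − 0.89) = 13.273.
The smallest integer exceeding 13.273 is 14.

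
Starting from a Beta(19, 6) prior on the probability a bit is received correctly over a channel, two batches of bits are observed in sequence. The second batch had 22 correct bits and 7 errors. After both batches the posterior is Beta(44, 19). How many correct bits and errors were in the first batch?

Because Beta–binomial updating is additive in the counts, the combined data contributed (α_post−α_prior, β_post−β_prior) successes and failures.
Total across both batches: 44−19=25 correct bits, 19−6=13 errors.
Subtract the second batch: 25−22=3 correct bits and 13−7=6 errors.

3 correct bits and 6 errors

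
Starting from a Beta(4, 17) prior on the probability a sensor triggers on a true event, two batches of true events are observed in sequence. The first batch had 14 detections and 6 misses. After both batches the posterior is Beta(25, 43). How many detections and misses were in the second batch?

Because Beta–binomial updating is additive in the counts, the combined data contributed (α_post−α_prior, β_post−β_prior) successes and failures.
Total across both batches: 25−4=21 detections, 43−17=26 misses.
Subtract the first batch: 21−14=7 detections and 26−6=20 misses.

7 detections and 20 misses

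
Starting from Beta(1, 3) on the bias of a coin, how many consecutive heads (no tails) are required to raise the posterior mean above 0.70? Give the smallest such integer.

k = 7

After k heads and 0 tails the posterior is Beta(1+k, 3), with mean (1+k)/(1+3+k).
Set (1+k)/(4+k) > 0.70 and solve: k > (0.70·4 − 1)/(1 − 0.70) = 6.000.
The smallest integer exceeding 6.000 is 7, and checking k=7: (8)/(11) = 0.7273 > 0.70.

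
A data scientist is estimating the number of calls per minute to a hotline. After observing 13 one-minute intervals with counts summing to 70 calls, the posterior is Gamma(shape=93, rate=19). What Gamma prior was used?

Gamma(shape=23, rate=6)

Gamma–Poisson conjugacy: posterior shape = α + Σxᵢ, posterior rate = β + n.
So α = 93 − 70 = 23 and β = 19 − 13 = 6.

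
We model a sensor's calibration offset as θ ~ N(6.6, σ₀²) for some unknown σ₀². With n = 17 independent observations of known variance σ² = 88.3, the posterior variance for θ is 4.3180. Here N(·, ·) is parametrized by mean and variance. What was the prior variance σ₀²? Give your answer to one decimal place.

σ₀² = 25.6

For the Normal–Normal model with known σ², precisions add: τ_n = τ₀ + n/σ².
So 1/σ₀² = 1/4.3180 − 17/88.3 = 0.231589 − 0.192525 = 0.039064.
Hence σ₀² = 1/0.039064 ≈ 25.6.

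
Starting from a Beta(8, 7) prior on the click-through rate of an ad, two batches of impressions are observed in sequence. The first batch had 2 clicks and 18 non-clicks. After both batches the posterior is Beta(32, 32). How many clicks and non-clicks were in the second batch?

22 clicks and 7 non-clicks

Because Beta–binomial updating is additive in the counts, the combined data contributed (α_post−α_prior, β_post−β_prior) successes and failures.
Total across both batches: 32−8=24 clicks, 32−7=25 non-clicks.
Subtract the first batch: 24−2=22 clicks and 25−18=7 non-clicks.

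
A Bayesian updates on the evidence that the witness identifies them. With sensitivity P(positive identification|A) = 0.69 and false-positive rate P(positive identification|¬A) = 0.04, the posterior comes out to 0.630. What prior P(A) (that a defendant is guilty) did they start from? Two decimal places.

In odds form, posterior odds = prior odds × likelihood ratio, so prior odds = posterior odds ÷ LR.
Posterior odds = 0.630/(1−0.630) = 1.7027. LR = 0.69/0.04 = 17.2500.
Prior odds = 1.7027/17.2500 = 0.0987, so P(A) = 0.0987/(1+0.0987) ≈ 0.09.

P(A) = 0.09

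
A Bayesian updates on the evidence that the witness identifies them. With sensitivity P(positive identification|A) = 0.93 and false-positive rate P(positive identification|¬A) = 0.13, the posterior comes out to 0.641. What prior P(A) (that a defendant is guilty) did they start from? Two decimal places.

Bayes' rule in odds form gives O(A|E) = O(A)·[P(E|A)/P(E|¬A)], hence O(A) = O(A|E)/LR.
Posterior odds = 0.641/(1−0.641) = 1.7855. LR = 0.93/0.13 = 7.1538.
Prior odds = 1.7855/7.1538 = 0.2496, so P(A) = 0.2496/(1+0.2496) ≈ 0.20.

P(A) = 0.20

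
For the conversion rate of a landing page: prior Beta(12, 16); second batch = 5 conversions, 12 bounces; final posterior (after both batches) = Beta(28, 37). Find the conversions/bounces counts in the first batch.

11 conversions and 9 bounces

Because Beta–binomial updating is additive in the counts, the combined data contributed (α_post−α_prior, β_post−β_prior) successes and failures.
Total across both batches: 28−12=16 conversions, 37−16=21 bounces.
Subtract the second batch: 16−5=11 conversions and 21−12=9 bounces.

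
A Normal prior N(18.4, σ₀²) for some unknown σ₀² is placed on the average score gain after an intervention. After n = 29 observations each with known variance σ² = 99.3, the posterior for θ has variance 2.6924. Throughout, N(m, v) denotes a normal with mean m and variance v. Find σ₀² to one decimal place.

For the Normal–Normal model with known σ², precisions add: τ_n = τ₀ + n/σ².
So 1/σ₀² = 1/2.6924 − 29/99.3 = 0.371416 − 0.292044 = 0.079372.
Hence σ₀² = 1/0.079372 ≈ 12.6.

σ₀² = 12.6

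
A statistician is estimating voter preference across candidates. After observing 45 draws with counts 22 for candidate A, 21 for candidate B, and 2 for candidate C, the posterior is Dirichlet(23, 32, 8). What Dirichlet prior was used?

Dirichlet(1, 11, 6)

For a Dirichlet(α) prior with multinomial counts c, the posterior is Dirichlet(α + c) componentwise.
Subtract each count from the matching posterior parameter: 23−22=1, 32−21=11, 8−2=6.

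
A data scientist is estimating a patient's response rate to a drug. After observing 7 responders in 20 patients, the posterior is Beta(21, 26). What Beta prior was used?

A Beta(α, β) prior with s successes and f failures in binomial data gives a Beta(α+s, β+f) posterior.
So α = 21 − 7 = 14 and β = 26 − 13 = 13.

Beta(14, 13)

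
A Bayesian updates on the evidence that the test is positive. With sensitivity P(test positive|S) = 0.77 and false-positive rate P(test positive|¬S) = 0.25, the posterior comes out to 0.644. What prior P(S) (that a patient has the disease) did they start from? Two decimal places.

P(S) = 0.37

Bayes' rule in odds form gives O(S|E) = O(S)·[P(E|S)/P(E|¬S)], hence O(S) = O(S|E)/LR.
Posterior odds = 0.644/(1−0.644) = 1.8090. LR = 0.77/0.25 = 3.0800.
Prior odds = 1.8090/3.0800 = 0.5873, so P(S) = 0.5873/(1+0.5873) ≈ 0.37.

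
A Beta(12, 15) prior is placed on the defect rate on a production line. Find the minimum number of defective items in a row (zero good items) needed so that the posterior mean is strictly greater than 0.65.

After k defective items and 0 good items the posterior is Beta(12+k, 15), with mean (12+k)/(12+15+k).
Set (12+k)/(27+k) > 0.65 and solve: k > (0.65·27 − 12)/(1 − 0.65) = 15.857.
The smallest integer exceeding 15.857 is 16.

k = 16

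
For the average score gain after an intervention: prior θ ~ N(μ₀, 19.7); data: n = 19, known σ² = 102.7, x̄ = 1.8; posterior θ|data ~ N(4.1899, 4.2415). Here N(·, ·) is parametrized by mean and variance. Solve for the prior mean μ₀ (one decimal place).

The posterior mean is a precision-weighted average: μ_n = (τ₀μ₀ + τ_data·x̄)/(τ₀+τ_data), with τ₀=1/σ₀² and τ_data=n/σ².
Here τ₀ = 1/19.7 = 0.050761 and τ_data = 19/102.7 = 0.185005, so τ_n = 0.235766.
Rearranging for μ₀: μ₀ = (μ_n·τ_n − τ_data·x̄)/τ₀ = (4.1899·0.235766 − 0.185005·1.8) / 0.050761 = 0.654827/0.050761 ≈ 12.9.

μ₀ = 12.9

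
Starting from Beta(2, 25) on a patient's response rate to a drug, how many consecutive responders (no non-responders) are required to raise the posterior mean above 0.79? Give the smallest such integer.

k = 93

After k responders and 0 non-responders the posterior is Beta(2+k, 25), with mean (2+k)/(2+25+k).
Set (2+k)/(27+k) > 0.79 and solve: k > (0.79·27 − 2)/(1 − 0.79) = 92.048.
The smallest integer exceeding 92.048 is 93.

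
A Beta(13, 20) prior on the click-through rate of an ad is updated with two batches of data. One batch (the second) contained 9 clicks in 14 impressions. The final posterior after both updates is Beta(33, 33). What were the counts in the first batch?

11 clicks and 8 non-clicks

Sequential conjugate updates are equivalent to a single update on the pooled data, so total successes = posterior α − prior α and total failures = posterior β − prior β.
Total across both batches: 33−13=20 clicks, 33−20=13 non-clicks.
Subtract the second batch: 20−9=11 clicks and 13−5=8 non-clicks.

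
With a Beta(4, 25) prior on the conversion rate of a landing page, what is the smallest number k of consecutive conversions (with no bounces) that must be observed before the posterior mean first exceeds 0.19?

k = 2

After k conversions and 0 bounces the posterior is Beta(4+k, 25), with mean (4+k)/(4+25+k).
Set (4+k)/(29+k) > 0.19 and solve: k > (0.19·29 − 4)/(1 − 0.19) = 1.864.
The smallest integer exceeding 1.864 is 2, and checking k=2: (6)/(31) = 0.1935 > 0.19.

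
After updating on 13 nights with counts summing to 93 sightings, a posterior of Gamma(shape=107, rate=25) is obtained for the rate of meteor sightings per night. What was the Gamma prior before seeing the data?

A Gamma(α, β) prior (rate parametrization) on a Poisson rate with n observations summing to S gives posterior Gamma(α+S, β+n).
So α = 107 − 93 = 14 and β = 25 − 13 = 12.

Gamma(shape=14, rate=12)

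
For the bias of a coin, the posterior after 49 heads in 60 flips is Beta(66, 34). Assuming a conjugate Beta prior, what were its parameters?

Beta is conjugate to the binomial likelihood: posterior = Beta(α+s, β+f).
So α = 66 − 49 = 17 and β = 34 − 11 = 23.

Beta(17, 23)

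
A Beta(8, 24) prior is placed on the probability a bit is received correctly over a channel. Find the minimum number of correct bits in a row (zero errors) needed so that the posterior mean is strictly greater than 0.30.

k = 3

After k correct bits and 0 errors the posterior is Beta(8+k, 24), with mean (8+k)/(8+24+k).
Set (8+k)/(32+k) > 0.30 and solve: k > (0.30·32 − 8)/(1 − 0.30) = 2.286.
The smallest integer exceeding 2.286 is 3.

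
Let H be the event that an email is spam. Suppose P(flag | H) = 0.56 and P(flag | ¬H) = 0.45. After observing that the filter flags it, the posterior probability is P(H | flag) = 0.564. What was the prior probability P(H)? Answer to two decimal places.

Bayes' rule in odds form gives O(H|E) = O(H)·[P(E|H)/P(E|¬H)], hence O(H) = O(H|E)/LR.
Posterior odds = 0.564/(1−0.564) = 1.2936. LR = 0.56/0.45 = 1.2444.
Prior odds = 1.2936/1.2444 = 1.0395, so P(H) = 1.0395/(1+1.0395) ≈ 0.51.

P(H) = 0.51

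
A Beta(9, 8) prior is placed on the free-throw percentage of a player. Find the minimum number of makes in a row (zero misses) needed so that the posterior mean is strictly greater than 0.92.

After k makes and 0 misses the posterior is Beta(9+k, 8), with mean (9+k)/(9+8+k).
Set (9+k)/(17+k) > 0.92 and solve: k > (0.92·17 − 9)/(1 − 0.92) = 83.000.
The smallest integer exceeding 83.000 is 84, and checking k=84: (93)/(101) = 0.9208 > 0.92.

k = 84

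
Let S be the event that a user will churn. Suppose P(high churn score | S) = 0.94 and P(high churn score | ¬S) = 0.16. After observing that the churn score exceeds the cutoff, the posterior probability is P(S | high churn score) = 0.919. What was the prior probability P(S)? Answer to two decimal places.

In odds form, posterior odds = prior odds × likelihood ratio, so prior odds = posterior odds ÷ LR.
Posterior odds = 0.919/(1−0.919) = 11.3457. LR = 0.94/0.16 = 5.8750.
Prior odds = 11.3457/5.8750 = 1.9312, so P(S) = 1.9312/(1+1.9312) ≈ 0.66.

P(S) = 0.66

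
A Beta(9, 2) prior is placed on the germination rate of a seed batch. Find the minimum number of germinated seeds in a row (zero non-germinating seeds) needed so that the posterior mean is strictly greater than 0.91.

After k germinated seeds and 0 non-germinating seeds the posterior is Beta(9+k, 2), with mean (9+k)/(9+2+k).
Set (9+k)/(11+k) > 0.91 and solve: k > (0.91·11 − 9)/(1 − 0.91) = 11.222.
The smallest integer exceeding 11.222 is 12, and checking k=12: (21)/(23) = 0.9130 > 0.91.

k = 12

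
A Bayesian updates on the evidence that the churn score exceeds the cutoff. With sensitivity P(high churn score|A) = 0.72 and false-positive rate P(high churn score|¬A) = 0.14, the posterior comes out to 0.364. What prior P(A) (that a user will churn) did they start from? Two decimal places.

In odds form, posterior odds = prior odds × likelihood ratio, so prior odds = posterior odds ÷ LR.
Posterior odds = 0.364/(1−0.364) = 0.5723. LR = 0.72/0.14 = 5.1429.
Prior odds = 0.5723/5.1429 = 0.1113, so P(A) = 0.1113/(1+0.1113) ≈ 0.10.

P(A) = 0.10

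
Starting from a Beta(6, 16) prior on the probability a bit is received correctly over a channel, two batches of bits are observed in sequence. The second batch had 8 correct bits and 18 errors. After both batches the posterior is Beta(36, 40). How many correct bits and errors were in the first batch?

22 correct bits and 6 errors

Because Beta–binomial updating is additive in the counts, the combined data contributed (α_post−α_prior, β_post−β_prior) successes and failures.
Total across both batches: 36−6=30 correct bits, 40−16=24 errors.
Subtract the second batch: 30−8=22 correct bits and 24−18=6 errors.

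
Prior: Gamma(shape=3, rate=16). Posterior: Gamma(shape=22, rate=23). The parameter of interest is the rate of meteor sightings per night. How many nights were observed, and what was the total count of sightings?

A Gamma(α, β) prior (rate parametrization) on a Poisson rate with n observations summing to S gives posterior Gamma(α+S, β+n).
Matching: Σxᵢ = 22 − 3 = 19 and n = 23 − 16 = 7.

n = 7 nights with total 19 sightings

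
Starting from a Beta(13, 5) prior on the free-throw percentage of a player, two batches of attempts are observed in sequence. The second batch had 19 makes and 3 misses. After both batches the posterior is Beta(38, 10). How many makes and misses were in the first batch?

6 makes and 2 misses

Sequential conjugate updates are equivalent to a single update on the pooled data, so total successes = posterior α − prior α and total failures = posterior β − prior β.
Total across both batches: 38−13=25 makes, 10−5=5 misses.
Subtract the second batch: 25−19=6 makes and 5−3=2 misses.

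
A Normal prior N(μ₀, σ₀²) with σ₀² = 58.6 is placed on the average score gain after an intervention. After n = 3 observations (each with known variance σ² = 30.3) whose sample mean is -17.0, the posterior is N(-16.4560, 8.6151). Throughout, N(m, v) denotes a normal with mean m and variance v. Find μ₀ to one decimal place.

μ₀ = -13.3

With known observation variance, the Normal–Normal posterior has precision τ_n = τ₀ + n/σ² and mean μ_n = (τ₀μ₀ + (n/σ²)x̄)/τ_n.
Here τ₀ = 1/58.6 = 0.017065 and τ_data = 3/30.3 = 0.099010, so τ_n = 0.116075.
Rearranging for μ₀: μ₀ = (μ_n·τ_n − τ_data·x̄)/τ₀ = (-16.4560·0.116075 − 0.099010·-17.0) / 0.017065 = -0.226960/0.017065 ≈ -13.3.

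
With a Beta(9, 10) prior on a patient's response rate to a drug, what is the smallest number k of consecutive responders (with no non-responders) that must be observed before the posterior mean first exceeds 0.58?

After k responders and 0 non-responders the posterior is Beta(9+k, 10), with mean (9+k)/(9+10+k).
Set (9+k)/(19+k) > 0.58 and solve: k > (0.58·19 − 9)/(1 − 0.58) = 4.810.
The smallest integer exceeding 4.810 is 5.

k = 5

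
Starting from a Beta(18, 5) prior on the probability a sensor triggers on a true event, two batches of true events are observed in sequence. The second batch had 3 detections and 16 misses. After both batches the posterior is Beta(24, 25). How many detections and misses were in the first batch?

Because Beta–binomial updating is additive in the counts, the combined data contributed (α_post−α_prior, β_post−β_prior) successes and failures.
Total across both batches: 24−18=6 detections, 25−5=20 misses.
Subtract the second batch: 6−3=3 detections and 20−16=4 misses.

3 detections and 4 misses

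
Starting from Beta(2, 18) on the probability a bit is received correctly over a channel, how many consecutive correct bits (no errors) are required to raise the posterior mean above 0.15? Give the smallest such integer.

After k correct bits and 0 errors the posterior is Beta(2+k, 18), with mean (2+k)/(2+18+k).
Set (2+k)/(20+k) > 0.15 and solve: k > (0.15·20 − 2)/(1 − 0.15) = 1.176.
The smallest integer exceeding 1.176 is 2, and checking k=2: (4)/(22) = 0.1818 > 0.15.

k = 2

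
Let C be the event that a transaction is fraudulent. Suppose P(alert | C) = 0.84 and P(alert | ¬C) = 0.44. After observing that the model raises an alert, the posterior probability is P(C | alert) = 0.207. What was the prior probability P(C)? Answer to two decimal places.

P(C) = 0.12

In odds form, posterior odds = prior odds × likelihood ratio, so prior odds = posterior odds ÷ LR.
Posterior odds = 0.207/(1−0.207) = 0.2610. LR = 0.84/0.44 = 1.9091.
Prior odds = 0.2610/1.9091 = 0.1367, so P(C) = 0.1367/(1+0.1367) ≈ 0.12.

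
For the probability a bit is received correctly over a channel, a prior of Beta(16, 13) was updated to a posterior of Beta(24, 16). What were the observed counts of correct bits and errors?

8 correct bits and 3 errors

Under Beta–binomial conjugacy the posterior parameters are (a+s, b+f).
So s = 24 − 16 = 8 and f = 16 − 13 = 3.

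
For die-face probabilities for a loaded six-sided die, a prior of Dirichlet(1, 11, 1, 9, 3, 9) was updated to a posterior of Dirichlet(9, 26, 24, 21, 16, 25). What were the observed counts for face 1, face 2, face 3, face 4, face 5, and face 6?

counts (8, 15, 23, 12, 13, 16)

For a Dirichlet(α) prior with multinomial counts c, the posterior is Dirichlet(α + c) componentwise.
Counts are posterior − prior componentwise: 9−1=8, 26−11=15, 24−1=23, 21−9=12, 16−3=13, 25−9=16.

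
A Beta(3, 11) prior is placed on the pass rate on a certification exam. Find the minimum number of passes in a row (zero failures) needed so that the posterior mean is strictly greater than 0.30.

k = 2

After k passes and 0 failures the posterior is Beta(3+k, 11), with mean (3+k)/(3+11+k).
Set (3+k)/(14+k) > 0.30 and solve: k > (0.30·14 − 3)/(1 − 0.30) = 1.714.
The smallest integer exceeding 1.714 is 2.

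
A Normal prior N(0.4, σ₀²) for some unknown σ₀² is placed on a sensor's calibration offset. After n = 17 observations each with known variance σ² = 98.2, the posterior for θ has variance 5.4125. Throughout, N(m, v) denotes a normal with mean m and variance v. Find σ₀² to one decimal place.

For the Normal–Normal model with known σ², precisions add: τ_n = τ₀ + n/σ².
So 1/σ₀² = 1/5.4125 − 17/98.2 = 0.184758 − 0.173116 = 0.011642.
Hence σ₀² = 1/0.011642 ≈ 85.9.

σ₀² = 85.9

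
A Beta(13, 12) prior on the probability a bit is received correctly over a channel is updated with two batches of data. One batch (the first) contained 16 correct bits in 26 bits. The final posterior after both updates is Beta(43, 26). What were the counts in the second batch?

14 correct bits and 4 errors

Sequential conjugate updates are equivalent to a single update on the pooled data, so total successes = posterior α − prior α and total failures = posterior β − prior β.
Total across both batches: 43−13=30 correct bits, 26−12=14 errors.
Subtract the first batch: 30−16=14 correct bits and 14−10=4 errors.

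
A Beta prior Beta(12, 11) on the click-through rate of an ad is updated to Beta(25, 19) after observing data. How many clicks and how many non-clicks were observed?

13 clicks and 8 non-clicks

Beta is conjugate to the binomial likelihood: posterior = Beta(α+s, β+f).
Match parameters: s=25−12=13, f=19−11=8.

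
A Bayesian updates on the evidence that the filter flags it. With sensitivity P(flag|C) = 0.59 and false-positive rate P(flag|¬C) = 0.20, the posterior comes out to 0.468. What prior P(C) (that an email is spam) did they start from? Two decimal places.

In odds form, posterior odds = prior odds × likelihood ratio, so prior odds = posterior odds ÷ LR.
Posterior odds = 0.468/(1−0.468) = 0.8797. LR = 0.59/0.20 = 2.9500.
Prior odds = 0.8797/2.9500 = 0.2982, so P(C) = 0.2982/(1+0.2982) ≈ 0.23.

P(C) = 0.23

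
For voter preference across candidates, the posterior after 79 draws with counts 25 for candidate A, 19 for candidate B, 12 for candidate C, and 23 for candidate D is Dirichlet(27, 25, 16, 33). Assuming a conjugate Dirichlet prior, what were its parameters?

For a Dirichlet(α) prior with multinomial counts c, the posterior is Dirichlet(α + c) componentwise.
Subtract each count from the matching posterior parameter: 27−25=2, 25−19=6, 16−12=4, 33−23=10.

Dirichlet(2, 6, 4, 10)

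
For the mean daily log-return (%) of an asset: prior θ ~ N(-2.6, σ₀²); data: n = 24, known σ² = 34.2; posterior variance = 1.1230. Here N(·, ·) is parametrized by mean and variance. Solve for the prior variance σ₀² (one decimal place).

For the Normal–Normal model with known σ², precisions add: τ_n = τ₀ + n/σ².
So 1/σ₀² = 1/1.1230 − 24/34.2 = 0.890472 − 0.701754 = 0.188718.
Hence σ₀² = 1/0.188718 ≈ 5.3.

σ₀² = 5.3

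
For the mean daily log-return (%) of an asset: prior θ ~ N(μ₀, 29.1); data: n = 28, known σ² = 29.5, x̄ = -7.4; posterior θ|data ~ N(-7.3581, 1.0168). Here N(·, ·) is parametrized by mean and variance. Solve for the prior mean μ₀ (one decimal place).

μ₀ = -6.2

The posterior mean is a precision-weighted average: μ_n = (τ₀μ₀ + τ_data·x̄)/(τ₀+τ_data), with τ₀=1/σ₀² and τ_data=n/σ².
Here τ₀ = 1/29.1 = 0.034364 and τ_data = 28/29.5 = 0.949153, so τ_n = 0.983517.
Rearranging for μ₀: μ₀ = (μ_n·τ_n − τ_data·x̄)/τ₀ = (-7.3581·0.983517 − 0.949153·-7.4) / 0.034364 = -0.213084/0.034364 ≈ -6.2.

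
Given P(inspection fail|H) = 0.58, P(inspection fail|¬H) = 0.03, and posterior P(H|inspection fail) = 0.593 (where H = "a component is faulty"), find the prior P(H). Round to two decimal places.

P(H) = 0.07

Bayes' rule in odds form gives O(H|E) = O(H)·[P(E|H)/P(E|¬H)], hence O(H) = O(H|E)/LR.
Posterior odds = 0.593/(1−0.593) = 1.4570. LR = 0.58/0.03 = 19.3333.
Prior odds = 1.4570/19.3333 = 0.0754, so P(H) = 0.0754/(1+0.0754) ≈ 0.07.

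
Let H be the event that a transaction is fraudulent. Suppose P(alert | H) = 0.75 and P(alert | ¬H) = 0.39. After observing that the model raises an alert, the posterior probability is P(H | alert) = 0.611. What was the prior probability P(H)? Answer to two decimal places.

In odds form, posterior odds = prior odds × likelihood ratio, so prior odds = posterior odds ÷ LR.
Posterior odds = 0.611/(1−0.611) = 1.5707. LR = 0.75/0.39 = 1.9231.
Prior odds = 1.5707/1.9231 = 0.8168, so P(H) = 0.8168/(1+0.8168) ≈ 0.45.

P(H) = 0.45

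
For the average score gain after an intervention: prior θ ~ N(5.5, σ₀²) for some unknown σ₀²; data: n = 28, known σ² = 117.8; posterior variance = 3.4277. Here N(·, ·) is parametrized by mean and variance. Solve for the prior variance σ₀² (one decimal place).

σ₀² = 18.5

For the Normal–Normal model with known σ², precisions add: τ_n = τ₀ + n/σ².
So 1/σ₀² = 1/3.4277 − 28/117.8 = 0.291741 − 0.237691 = 0.054050.
Hence σ₀² = 1/0.054050 ≈ 18.5.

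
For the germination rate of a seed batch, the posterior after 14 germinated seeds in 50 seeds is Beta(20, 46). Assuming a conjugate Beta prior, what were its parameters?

Beta(6, 10)

Beta is conjugate to the binomial likelihood: posterior = Beta(a+s, b+f).
So a = 20 − 14 = 6 and b = 46 − 36 = 10.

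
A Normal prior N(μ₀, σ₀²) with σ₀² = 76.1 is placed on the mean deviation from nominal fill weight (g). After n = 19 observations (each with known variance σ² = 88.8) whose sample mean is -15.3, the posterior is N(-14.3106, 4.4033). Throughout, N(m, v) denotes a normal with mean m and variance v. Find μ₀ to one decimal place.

μ₀ = 1.8

With known observation variance, the Normal–Normal posterior has precision τ_n = τ₀ + n/σ² and mean μ_n = (τ₀μ₀ + (n/σ²)x̄)/τ_n.
Here τ₀ = 1/76.1 = 0.013141 and τ_data = 19/88.8 = 0.213964, so τ_n = 0.227105.
Rearranging for μ₀: μ₀ = (μ_n·τ_n − τ_data·x̄)/τ₀ = (-14.3106·0.227105 − 0.213964·-15.3) / 0.013141 = 0.023640/0.013141 ≈ 1.8.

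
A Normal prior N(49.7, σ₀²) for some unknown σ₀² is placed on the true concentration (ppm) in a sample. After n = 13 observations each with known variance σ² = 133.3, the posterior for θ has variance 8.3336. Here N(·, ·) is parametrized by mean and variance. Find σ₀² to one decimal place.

σ₀² = 44.5

Posterior precision equals prior precision plus data precision: 1/σ_n² = 1/σ₀² + n/σ².
So 1/σ₀² = 1/8.3336 − 13/133.3 = 0.119996 − 0.097524 = 0.022472.
Hence σ₀² = 1/0.022472 ≈ 44.5.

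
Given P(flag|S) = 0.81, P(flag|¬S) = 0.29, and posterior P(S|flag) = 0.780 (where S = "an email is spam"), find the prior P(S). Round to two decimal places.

P(S) = 0.56

Bayes' rule in odds form gives O(S|E) = O(S)·[P(E|S)/P(E|¬S)], hence O(S) = O(S|E)/LR.
Posterior odds = 0.780/(1−0.780) = 3.5455. LR = 0.81/0.29 = 2.7931.
Prior odds = 3.5455/2.7931 = 1.2694, so P(S) = 1.2694/(1+1.2694) ≈ 0.56.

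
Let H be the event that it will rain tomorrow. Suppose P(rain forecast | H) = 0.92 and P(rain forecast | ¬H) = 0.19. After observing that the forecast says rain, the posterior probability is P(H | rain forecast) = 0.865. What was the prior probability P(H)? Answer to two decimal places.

In odds form, posterior odds = prior odds × likelihood ratio, so prior odds = posterior odds ÷ LR.
Posterior odds = 0.865/(1−0.865) = 6.4074. LR = 0.92/0.19 = 4.8421.
Prior odds = 6.4074/4.8421 = 1.3233, so P(H) = 1.3233/(1+1.3233) ≈ 0.57.

P(H) = 0.57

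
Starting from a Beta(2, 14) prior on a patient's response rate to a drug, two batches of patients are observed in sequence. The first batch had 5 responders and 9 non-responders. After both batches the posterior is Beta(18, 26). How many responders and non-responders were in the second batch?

11 responders and 3 non-responders

Sequential conjugate updates are equivalent to a single update on the pooled data, so total successes = posterior α − prior α and total failures = posterior β − prior β.
Total across both batches: 18−2=16 responders, 26−14=12 non-responders.
Subtract the first batch: 16−5=11 responders and 12−9=3 non-responders.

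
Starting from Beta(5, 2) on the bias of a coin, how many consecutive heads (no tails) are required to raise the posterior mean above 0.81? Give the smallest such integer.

After k heads and 0 tails the posterior is Beta(5+k, 2), with mean (5+k)/(5+2+k).
Set (5+k)/(7+k) > 0.81 and solve: k > (0.81·7 − 5)/(1 − 0.81) = 3.526.
The smallest integer exceeding 3.526 is 4.

k = 4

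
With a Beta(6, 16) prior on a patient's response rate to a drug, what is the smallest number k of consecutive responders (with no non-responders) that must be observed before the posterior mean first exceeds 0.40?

k = 5

After k responders and 0 non-responders the posterior is Beta(6+k, 16), with mean (6+k)/(6+16+k).
Set (6+k)/(22+k) > 0.40 and solve: k > (0.40·22 − 6)/(1 − 0.40) = 4.667.
The smallest integer exceeding 4.667 is 5.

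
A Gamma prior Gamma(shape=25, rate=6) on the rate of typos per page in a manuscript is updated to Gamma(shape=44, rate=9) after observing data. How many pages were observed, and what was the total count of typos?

Gamma–Poisson conjugacy: posterior shape = α + Σxᵢ, posterior rate = β + n.
Matching: Σxᵢ = 44 − 25 = 19 and n = 9 − 6 = 3.

n = 3 pages with total 19 typos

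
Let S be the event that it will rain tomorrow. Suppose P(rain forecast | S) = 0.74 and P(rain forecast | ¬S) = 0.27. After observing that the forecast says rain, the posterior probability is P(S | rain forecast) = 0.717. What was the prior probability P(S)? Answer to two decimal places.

P(S) = 0.48

Bayes' rule in odds form gives O(S|E) = O(S)·[P(E|S)/P(E|¬S)], hence O(S) = O(S|E)/LR.
Posterior odds = 0.717/(1−0.717) = 2.5336. LR = 0.74/0.27 = 2.7407.
Prior odds = 2.5336/2.7407 = 0.9244, so P(S) = 0.9244/(1+0.9244) ≈ 0.48.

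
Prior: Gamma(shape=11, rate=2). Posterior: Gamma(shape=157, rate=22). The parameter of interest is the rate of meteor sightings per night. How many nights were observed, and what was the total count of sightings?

Gamma–Poisson conjugacy: posterior shape = α + Σxᵢ, posterior rate = β + n.
Matching: Σxᵢ = 157 − 11 = 146 and n = 22 − 2 = 20.

n = 20 nights with total 146 sightings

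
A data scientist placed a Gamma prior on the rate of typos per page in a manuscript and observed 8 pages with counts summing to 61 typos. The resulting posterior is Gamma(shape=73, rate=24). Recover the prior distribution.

A Gamma(α, β) prior (rate parametrization) on a Poisson rate with n observations summing to S gives posterior Gamma(α+S, β+n).
So α = 73 − 61 = 12 and β = 24 − 8 = 16.

Gamma(shape=12, rate=16)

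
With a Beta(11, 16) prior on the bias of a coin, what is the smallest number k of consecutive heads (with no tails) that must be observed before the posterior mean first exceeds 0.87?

After k heads and 0 tails the posterior is Beta(11+k, 16), with mean (11+k)/(11+16+k).
Set (11+k)/(27+k) > 0.87 and solve: k > (0.87·27 − 11)/(1 − 0.87) = 96.077.
The smallest integer exceeding 96.077 is 97, and checking k=97: (108)/(124) = 0.8710 > 0.87.

k = 97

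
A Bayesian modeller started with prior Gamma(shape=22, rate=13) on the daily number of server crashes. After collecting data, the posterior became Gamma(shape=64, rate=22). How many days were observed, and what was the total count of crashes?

n = 9 days with total 42 crashes

Gamma–Poisson conjugacy: posterior shape = α + Σxᵢ, posterior rate = β + n.
Matching: Σxᵢ = 64 − 22 = 42 and n = 22 − 13 = 9.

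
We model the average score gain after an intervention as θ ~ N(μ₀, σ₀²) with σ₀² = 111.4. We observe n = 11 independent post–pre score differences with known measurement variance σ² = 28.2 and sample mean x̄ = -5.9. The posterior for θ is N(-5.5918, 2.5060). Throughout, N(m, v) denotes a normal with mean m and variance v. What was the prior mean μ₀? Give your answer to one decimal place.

The posterior mean is a precision-weighted average: μ_n = (τ₀μ₀ + τ_data·x̄)/(τ₀+τ_data), with τ₀=1/σ₀² and τ_data=n/σ².
Here τ₀ = 1/111.4 = 0.008977 and τ_data = 11/28.2 = 0.390071, so τ_n = 0.399048.
Rearranging for μ₀: μ₀ = (μ_n·τ_n − τ_data·x̄)/τ₀ = (-5.5918·0.399048 − 0.390071·-5.9) / 0.008977 = 0.070022/0.008977 ≈ 7.8.

μ₀ = 7.8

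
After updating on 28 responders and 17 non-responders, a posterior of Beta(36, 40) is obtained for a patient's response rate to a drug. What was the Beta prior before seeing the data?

Beta(8, 23)

A Beta(a, b) prior with s successes and f failures in binomial data gives a Beta(a+s, b+f) posterior.
So a = 36 − 28 = 8 and b = 40 − 17 = 23.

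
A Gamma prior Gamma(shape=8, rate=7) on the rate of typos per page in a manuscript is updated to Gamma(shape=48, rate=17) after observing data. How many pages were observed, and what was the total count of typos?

n = 10 pages with total 40 typos

Gamma–Poisson conjugacy: posterior shape = α + Σxᵢ, posterior rate = β + n.
Matching: Σxᵢ = 48 − 8 = 40 and n = 17 − 7 = 10.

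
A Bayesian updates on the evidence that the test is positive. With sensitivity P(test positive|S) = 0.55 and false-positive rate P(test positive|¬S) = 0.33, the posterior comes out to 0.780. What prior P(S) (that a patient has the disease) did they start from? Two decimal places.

P(S) = 0.68

Bayes' rule in odds form gives O(S|E) = O(S)·[P(E|S)/P(E|¬S)], hence O(S) = O(S|E)/LR.
Posterior odds = 0.780/(1−0.780) = 3.5455. LR = 0.55/0.33 = 1.6667.
Prior odds = 3.5455/1.6667 = 2.1273, so P(S) = 2.1273/(1+2.1273) ≈ 0.68.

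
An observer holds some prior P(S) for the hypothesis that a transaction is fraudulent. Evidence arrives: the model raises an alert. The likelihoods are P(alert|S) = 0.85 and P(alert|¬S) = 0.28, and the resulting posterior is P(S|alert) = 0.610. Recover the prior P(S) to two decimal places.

P(S) = 0.34

In odds form, posterior odds = prior odds × likelihood ratio, so prior odds = posterior odds ÷ LR.
Posterior odds = 0.610/(1−0.610) = 1.5641. LR = 0.85/0.28 = 3.0357.
Prior odds = 1.5641/3.0357 = 0.5152, so P(S) = 0.5152/(1+0.5152) ≈ 0.34.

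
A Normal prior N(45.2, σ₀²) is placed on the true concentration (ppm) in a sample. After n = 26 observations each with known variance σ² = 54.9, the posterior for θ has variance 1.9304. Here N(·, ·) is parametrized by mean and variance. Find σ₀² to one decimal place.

σ₀² = 22.5

For the Normal–Normal model with known σ², precisions add: τ_n = τ₀ + n/σ².
So 1/σ₀² = 1/1.9304 − 26/54.9 = 0.518027 − 0.473588 = 0.044439.
Hence σ₀² = 1/0.044439 ≈ 22.5.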